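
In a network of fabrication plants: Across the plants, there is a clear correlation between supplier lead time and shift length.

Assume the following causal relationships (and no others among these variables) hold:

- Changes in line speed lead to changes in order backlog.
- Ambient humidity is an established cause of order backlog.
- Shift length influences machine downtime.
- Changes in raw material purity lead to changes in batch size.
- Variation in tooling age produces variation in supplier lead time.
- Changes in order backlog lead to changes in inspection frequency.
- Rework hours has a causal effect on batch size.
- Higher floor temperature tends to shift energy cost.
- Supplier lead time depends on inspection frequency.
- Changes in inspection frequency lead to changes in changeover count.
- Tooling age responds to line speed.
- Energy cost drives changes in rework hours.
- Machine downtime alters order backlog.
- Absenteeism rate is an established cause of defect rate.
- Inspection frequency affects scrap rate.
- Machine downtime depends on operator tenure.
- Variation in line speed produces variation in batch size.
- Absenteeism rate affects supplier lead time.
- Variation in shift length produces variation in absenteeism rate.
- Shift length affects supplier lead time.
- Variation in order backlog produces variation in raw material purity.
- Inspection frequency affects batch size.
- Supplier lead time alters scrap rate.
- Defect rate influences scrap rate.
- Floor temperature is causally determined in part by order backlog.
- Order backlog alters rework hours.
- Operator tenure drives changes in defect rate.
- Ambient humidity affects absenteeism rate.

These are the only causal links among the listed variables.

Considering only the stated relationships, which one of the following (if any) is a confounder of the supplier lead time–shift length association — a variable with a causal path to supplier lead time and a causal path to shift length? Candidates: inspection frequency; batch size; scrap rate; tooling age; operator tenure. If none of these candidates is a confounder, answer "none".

None of the listed candidates has causal paths to both supplier lead time and shift length in the stated relationships, so none is a common cause.

none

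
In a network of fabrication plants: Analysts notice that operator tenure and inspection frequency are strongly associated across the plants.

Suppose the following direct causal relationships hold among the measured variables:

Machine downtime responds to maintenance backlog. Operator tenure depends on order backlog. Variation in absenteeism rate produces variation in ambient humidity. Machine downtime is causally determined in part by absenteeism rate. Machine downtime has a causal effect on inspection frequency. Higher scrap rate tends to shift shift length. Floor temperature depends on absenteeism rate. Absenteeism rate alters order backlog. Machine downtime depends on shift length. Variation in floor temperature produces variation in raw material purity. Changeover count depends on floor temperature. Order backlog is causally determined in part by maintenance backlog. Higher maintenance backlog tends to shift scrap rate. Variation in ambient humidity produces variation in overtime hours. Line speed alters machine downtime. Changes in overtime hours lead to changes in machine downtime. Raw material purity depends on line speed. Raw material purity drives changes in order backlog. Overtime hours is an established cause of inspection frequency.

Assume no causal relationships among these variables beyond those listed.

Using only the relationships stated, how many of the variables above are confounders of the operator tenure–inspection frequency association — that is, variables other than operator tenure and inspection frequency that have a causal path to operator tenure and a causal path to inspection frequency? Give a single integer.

3

The common causes are: absenteeism rate (to operator tenure via absenteeism rate → order backlog → operator tenure; to inspection frequency via absenteeism rate → machine downtime → inspection frequency); line speed (to operator tenure via line speed → raw material purity → order backlog → operator tenure; to inspection frequency via line speed → machine downtime → inspection frequency); maintenance backlog (to operator tenure via maintenance backlog → order backlog → operator tenure; to inspection frequency via maintenance backlog → machine downtime → inspection frequency).
Every other variable lacks a causal path to at least one of operator tenure and inspection frequency.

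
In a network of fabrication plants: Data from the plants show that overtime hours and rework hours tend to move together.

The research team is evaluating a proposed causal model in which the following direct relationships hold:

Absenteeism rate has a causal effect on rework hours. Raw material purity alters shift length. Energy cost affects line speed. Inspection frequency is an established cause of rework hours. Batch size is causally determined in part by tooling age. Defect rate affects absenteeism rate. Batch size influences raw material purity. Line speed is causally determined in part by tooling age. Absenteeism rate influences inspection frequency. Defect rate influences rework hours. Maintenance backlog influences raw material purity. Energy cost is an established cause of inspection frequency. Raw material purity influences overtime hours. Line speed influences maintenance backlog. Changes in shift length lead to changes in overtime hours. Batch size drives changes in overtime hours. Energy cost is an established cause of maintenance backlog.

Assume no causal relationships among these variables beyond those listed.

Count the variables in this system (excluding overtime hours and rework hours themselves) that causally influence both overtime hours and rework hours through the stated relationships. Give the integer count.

1

The common causes are: energy cost (to overtime hours via energy cost → maintenance backlog → raw material purity → overtime hours; to rework hours via energy cost → inspection frequency → rework hours).
Every other variable lacks a causal path to at least one of overtime hours and rework hours.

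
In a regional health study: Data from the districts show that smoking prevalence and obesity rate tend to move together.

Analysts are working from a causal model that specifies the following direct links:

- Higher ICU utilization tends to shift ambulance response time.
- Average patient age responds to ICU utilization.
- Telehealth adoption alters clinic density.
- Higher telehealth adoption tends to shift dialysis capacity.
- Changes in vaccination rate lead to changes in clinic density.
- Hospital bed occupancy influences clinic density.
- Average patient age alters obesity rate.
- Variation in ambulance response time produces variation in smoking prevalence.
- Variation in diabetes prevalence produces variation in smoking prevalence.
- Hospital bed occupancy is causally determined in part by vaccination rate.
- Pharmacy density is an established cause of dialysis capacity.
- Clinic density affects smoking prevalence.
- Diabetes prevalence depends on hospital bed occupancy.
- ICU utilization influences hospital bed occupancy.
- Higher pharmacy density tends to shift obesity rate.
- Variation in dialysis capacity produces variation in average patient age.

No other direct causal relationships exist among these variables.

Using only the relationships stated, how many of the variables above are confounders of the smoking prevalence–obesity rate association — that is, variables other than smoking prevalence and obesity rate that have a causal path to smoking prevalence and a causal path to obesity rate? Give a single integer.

2

The common causes are: ICU utilization (to smoking prevalence via ICU utilization → ambulance response time → smoking prevalence; to obesity rate via ICU utilization → average patient age → obesity rate); telehealth adoption (to smoking prevalence via telehealth adoption → clinic density → smoking prevalence; to obesity rate via telehealth adoption → dialysis capacity → average patient age → obesity rate).
Every other variable lacks a causal path to at least one of smoking prevalence and obesity rate.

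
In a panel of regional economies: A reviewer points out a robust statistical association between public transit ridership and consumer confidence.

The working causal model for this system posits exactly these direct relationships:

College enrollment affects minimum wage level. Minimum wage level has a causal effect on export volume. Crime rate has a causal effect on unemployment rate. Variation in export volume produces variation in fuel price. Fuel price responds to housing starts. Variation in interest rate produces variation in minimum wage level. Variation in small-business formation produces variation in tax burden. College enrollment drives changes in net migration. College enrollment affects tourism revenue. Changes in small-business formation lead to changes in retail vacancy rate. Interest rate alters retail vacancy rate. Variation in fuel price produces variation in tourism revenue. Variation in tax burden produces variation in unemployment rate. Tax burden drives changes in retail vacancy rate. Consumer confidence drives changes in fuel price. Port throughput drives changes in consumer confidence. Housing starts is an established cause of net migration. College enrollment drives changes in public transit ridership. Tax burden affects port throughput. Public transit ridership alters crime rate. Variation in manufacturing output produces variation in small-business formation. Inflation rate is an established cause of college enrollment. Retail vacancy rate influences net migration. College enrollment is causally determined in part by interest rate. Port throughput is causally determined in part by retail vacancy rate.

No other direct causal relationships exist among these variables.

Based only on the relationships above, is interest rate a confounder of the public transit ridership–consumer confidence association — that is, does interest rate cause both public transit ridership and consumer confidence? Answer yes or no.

Interest rate has a causal path to public transit ridership (interest rate → college enrollment → public transit ridership) and to consumer confidence (interest rate → retail vacancy rate → port throughput → consumer confidence), so it is a common cause of both — a confounder.

yes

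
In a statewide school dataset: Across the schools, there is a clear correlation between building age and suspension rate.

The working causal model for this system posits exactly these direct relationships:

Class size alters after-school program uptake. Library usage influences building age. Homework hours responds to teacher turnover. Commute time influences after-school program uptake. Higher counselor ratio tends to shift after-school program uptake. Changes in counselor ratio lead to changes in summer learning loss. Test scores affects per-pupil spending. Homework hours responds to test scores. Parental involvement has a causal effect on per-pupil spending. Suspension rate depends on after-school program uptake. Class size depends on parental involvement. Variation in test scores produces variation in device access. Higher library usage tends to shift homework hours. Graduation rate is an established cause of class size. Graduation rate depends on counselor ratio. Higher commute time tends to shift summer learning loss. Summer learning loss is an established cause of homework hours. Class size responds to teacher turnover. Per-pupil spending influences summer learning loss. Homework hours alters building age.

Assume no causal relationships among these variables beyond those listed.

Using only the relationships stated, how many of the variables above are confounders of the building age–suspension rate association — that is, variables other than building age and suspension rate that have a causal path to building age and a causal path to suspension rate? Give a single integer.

The common causes are: commute time (to building age via commute time → summer learning loss → homework hours → building age; to suspension rate via commute time → after-school program uptake → suspension rate); counselor ratio (to building age via counselor ratio → summer learning loss → homework hours → building age; to suspension rate via counselor ratio → after-school program uptake → suspension rate); parental involvement (to building age via parental involvement → per-pupil spending → summer learning loss → homework hours → building age; to suspension rate via parental involvement → class size → after-school program uptake → suspension rate); teacher turnover (to building age via teacher turnover → homework hours → building age; to suspension rate via teacher turnover → class size → after-school program uptake → suspension rate).
Every other variable lacks a causal path to at least one of building age and suspension rate.

4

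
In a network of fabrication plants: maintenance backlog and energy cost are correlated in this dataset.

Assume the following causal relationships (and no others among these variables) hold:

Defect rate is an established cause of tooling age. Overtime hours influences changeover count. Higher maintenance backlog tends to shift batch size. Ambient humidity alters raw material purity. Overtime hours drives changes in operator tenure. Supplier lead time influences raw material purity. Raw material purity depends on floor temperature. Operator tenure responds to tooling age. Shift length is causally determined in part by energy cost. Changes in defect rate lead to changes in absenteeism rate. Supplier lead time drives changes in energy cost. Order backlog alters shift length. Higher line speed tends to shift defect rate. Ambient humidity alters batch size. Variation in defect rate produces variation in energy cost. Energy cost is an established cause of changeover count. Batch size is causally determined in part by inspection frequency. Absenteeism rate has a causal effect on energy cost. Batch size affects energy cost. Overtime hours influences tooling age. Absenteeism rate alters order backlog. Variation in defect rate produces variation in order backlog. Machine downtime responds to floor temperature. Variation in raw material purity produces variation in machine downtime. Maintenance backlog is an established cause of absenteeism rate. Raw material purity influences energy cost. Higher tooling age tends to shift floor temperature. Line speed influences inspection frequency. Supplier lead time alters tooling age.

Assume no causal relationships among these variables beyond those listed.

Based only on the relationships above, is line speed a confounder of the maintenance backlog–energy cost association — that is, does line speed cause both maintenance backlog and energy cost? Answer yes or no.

Line speed has no stated causal path to maintenance backlog. A confounder must cause both variables, so line speed does not qualify.

no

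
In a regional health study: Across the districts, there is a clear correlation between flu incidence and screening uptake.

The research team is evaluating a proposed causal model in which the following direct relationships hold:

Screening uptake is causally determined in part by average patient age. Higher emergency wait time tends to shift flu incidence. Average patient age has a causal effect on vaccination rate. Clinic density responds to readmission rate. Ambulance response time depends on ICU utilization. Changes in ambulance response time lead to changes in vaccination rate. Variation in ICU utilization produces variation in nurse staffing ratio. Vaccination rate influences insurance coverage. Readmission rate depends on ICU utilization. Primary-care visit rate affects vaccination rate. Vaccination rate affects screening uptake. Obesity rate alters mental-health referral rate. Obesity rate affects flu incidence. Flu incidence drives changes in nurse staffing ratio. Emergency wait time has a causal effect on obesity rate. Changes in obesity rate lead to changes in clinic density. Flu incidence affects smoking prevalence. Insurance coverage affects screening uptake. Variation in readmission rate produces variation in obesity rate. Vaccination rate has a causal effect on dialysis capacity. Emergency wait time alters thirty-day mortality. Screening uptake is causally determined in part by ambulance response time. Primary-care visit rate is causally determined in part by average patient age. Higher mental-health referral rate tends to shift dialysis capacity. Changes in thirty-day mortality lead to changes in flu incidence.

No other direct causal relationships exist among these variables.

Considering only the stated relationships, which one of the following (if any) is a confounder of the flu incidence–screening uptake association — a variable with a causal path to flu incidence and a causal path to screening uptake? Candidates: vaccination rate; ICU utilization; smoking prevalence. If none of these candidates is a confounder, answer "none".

ICU utilization causes flu incidence (ICU utilization → readmission rate → obesity rate → flu incidence) and also causes screening uptake (ICU utilization → ambulance response time → screening uptake); it is a common cause of both.
Each of the other candidates lacks a causal path to at least one of flu incidence and screening uptake, so they do not confound the relationship.

ICU utilization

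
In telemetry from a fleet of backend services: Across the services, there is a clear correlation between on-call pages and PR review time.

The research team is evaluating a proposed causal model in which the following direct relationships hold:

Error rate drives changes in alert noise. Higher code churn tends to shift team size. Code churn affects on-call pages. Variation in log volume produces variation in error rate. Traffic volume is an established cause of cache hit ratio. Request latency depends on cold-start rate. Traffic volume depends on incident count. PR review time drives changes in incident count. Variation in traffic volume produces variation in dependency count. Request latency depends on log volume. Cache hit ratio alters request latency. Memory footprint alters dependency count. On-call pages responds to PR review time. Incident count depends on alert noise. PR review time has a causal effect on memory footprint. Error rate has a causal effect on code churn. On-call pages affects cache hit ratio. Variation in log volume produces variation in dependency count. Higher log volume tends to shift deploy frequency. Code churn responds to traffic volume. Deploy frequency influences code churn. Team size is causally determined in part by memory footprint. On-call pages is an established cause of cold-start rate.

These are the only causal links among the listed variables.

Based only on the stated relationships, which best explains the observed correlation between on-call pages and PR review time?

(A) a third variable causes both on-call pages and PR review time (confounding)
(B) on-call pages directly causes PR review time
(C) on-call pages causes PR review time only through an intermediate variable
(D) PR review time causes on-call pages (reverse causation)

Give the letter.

The stated link runs PR review time → on-call pages; on-call pages has no causal path to PR review time. No variable causes both, so confounding is ruled out. The correlation reflects reverse causation.

D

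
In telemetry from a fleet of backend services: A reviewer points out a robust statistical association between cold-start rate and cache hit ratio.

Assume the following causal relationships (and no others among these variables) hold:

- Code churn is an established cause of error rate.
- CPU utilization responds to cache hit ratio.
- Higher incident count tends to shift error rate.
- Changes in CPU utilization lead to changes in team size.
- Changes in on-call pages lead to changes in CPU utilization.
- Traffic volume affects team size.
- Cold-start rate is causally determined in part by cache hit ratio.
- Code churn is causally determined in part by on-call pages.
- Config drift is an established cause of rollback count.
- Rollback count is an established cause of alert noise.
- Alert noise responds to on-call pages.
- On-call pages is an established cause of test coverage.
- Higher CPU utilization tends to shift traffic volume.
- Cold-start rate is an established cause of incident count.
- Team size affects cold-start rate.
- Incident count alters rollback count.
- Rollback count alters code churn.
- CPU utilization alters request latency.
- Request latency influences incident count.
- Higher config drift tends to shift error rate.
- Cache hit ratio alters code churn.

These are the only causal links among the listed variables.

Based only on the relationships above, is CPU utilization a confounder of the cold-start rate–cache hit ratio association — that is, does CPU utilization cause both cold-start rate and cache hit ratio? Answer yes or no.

no

CPU utilization has no stated causal path to cache hit ratio. A confounder must cause both variables, so CPU utilization does not qualify.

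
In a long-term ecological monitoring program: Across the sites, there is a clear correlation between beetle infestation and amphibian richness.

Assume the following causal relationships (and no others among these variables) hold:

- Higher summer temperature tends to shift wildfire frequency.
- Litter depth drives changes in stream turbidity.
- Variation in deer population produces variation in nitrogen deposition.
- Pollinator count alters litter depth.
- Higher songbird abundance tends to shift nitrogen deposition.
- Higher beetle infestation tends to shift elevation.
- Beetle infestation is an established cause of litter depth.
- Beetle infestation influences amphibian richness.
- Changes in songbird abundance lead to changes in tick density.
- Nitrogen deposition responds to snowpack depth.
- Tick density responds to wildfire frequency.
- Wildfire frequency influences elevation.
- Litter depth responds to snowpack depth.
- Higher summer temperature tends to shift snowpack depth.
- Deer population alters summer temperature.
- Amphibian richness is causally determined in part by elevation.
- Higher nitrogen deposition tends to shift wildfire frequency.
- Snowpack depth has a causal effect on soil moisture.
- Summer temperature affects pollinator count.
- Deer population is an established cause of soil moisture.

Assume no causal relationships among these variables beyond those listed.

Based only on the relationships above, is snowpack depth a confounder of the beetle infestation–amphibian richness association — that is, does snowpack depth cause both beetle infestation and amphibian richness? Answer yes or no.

Snowpack depth has no stated causal path to beetle infestation. A confounder must cause both variables, so snowpack depth does not qualify.

no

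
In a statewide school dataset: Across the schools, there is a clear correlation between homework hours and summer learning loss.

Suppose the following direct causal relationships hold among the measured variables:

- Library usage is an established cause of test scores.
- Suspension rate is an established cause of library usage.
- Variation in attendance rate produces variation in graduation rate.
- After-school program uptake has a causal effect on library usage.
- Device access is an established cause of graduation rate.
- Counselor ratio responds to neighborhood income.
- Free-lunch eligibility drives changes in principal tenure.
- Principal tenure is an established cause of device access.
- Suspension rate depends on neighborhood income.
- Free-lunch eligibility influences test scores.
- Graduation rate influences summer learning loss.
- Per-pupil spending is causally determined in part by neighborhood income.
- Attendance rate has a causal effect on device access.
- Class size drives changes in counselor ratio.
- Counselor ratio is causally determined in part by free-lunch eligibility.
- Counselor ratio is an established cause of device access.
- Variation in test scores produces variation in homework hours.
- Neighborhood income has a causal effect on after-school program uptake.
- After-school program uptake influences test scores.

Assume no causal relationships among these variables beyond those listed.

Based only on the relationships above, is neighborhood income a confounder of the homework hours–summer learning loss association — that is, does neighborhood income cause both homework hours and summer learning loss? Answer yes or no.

yes

Neighborhood income has a causal path to homework hours (neighborhood income → after-school program uptake → test scores → homework hours) and to summer learning loss (neighborhood income → counselor ratio → device access → graduation rate → summer learning loss), so it is a common cause of both — a confounder.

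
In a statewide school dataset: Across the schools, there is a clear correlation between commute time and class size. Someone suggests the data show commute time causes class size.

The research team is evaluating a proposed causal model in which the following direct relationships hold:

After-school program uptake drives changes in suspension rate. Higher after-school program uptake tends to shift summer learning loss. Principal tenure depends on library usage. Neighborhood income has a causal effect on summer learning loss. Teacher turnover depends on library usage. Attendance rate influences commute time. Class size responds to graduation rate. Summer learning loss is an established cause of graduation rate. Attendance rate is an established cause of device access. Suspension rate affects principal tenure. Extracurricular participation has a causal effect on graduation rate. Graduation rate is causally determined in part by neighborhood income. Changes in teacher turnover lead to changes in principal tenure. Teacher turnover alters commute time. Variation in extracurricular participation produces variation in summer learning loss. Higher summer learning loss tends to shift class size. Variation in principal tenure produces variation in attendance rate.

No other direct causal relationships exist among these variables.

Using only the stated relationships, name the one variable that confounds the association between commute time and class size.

After-school program uptake has a causal path to commute time (after-school program uptake → suspension rate → principal tenure → attendance rate → commute time) and a separate causal path to class size (after-school program uptake → summer learning loss → class size), so it is a common cause of both.
No stated relationship gives commute time a causal route to class size, so the correlation is explained by the shared upstream cause rather than a direct effect.

after-school program uptake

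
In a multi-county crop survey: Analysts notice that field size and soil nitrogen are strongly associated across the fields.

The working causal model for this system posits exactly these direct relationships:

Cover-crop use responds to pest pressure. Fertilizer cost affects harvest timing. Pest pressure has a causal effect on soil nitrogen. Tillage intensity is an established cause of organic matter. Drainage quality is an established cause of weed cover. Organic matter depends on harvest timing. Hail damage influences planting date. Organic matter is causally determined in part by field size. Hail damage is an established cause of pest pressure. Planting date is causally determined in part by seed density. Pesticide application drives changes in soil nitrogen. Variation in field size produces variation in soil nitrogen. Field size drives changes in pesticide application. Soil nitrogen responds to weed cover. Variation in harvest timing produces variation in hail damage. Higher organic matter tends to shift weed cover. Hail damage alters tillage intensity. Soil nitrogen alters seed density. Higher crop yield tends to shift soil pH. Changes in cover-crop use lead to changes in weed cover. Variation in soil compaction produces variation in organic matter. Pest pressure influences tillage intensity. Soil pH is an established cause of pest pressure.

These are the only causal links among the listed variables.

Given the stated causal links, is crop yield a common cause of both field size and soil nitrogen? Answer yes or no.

no

Crop yield has no stated causal path to field size. A confounder must cause both variables, so crop yield does not qualify.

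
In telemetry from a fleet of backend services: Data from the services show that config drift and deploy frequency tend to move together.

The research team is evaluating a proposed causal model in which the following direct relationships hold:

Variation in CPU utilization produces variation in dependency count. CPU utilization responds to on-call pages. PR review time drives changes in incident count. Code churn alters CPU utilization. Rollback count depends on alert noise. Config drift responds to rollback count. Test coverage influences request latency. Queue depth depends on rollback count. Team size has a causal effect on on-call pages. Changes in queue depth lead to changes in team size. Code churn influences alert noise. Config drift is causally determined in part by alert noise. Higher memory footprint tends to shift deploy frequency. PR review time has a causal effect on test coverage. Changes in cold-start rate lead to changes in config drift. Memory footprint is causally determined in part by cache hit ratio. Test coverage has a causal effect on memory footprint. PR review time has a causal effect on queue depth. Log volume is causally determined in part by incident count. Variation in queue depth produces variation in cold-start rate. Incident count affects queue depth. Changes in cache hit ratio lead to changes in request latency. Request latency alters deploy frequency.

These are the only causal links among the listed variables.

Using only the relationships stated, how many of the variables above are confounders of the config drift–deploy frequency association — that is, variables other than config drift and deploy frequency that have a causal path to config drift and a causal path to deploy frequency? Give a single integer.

The common causes are: PR review time (to config drift via PR review time → queue depth → cold-start rate → config drift; to deploy frequency via PR review time → test coverage → memory footprint → deploy frequency).
Every other variable lacks a causal path to at least one of config drift and deploy frequency.

1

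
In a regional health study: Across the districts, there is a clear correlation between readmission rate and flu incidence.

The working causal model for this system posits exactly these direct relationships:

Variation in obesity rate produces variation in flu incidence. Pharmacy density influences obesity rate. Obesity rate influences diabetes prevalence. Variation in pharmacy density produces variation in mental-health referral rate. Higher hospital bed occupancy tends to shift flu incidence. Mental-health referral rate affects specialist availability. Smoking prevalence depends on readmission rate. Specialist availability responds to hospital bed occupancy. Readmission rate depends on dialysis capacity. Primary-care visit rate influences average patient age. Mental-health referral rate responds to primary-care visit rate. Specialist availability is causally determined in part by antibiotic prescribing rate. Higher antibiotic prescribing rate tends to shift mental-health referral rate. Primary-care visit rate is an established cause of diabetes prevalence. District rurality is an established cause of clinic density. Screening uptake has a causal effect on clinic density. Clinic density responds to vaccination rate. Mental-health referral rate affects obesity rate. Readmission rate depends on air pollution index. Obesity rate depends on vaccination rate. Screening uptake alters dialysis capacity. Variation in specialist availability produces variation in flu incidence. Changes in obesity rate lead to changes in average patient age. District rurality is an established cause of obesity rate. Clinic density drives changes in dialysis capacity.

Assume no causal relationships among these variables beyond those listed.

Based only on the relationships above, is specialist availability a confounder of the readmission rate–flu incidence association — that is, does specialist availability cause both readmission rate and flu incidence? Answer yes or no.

Specialist availability has no stated causal path to readmission rate. A confounder must cause both variables, so specialist availability does not qualify.

no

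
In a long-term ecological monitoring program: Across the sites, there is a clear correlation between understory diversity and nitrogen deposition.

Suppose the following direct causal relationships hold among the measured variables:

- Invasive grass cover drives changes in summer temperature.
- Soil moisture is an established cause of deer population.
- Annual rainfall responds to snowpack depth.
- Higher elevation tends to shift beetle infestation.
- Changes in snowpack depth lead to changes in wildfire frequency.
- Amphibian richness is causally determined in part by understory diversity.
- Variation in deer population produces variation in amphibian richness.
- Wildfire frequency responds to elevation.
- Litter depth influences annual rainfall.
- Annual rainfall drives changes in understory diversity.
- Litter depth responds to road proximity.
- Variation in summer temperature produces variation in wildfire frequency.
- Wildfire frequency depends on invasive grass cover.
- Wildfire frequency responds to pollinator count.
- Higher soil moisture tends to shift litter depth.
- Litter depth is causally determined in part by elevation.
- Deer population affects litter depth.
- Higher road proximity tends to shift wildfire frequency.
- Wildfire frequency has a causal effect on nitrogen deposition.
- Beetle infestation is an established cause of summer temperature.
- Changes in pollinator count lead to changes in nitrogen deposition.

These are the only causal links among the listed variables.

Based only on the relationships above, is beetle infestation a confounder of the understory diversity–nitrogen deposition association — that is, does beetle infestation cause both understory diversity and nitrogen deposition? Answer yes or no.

no

Beetle infestation has no stated causal path to understory diversity. A confounder must cause both variables, so beetle infestation does not qualify.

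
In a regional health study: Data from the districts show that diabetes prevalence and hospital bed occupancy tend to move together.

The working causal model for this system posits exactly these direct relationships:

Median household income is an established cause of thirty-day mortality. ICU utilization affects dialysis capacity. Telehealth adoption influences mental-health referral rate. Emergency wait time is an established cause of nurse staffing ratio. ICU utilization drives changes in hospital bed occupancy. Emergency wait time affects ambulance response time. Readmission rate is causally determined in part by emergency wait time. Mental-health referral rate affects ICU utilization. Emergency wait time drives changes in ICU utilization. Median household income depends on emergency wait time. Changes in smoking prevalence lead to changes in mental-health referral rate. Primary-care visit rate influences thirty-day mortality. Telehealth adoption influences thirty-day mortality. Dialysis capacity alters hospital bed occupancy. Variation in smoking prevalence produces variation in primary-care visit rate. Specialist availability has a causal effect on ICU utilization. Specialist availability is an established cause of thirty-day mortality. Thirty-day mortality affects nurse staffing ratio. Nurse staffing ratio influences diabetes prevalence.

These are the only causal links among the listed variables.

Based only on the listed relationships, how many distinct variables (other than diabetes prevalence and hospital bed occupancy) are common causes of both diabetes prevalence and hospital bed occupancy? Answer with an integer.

The common causes are: emergency wait time (to diabetes prevalence via emergency wait time → nurse staffing ratio → diabetes prevalence; to hospital bed occupancy via emergency wait time → ICU utilization → hospital bed occupancy); smoking prevalence (to diabetes prevalence via smoking prevalence → primary-care visit rate → thirty-day mortality → nurse staffing ratio → diabetes prevalence; to hospital bed occupancy via smoking prevalence → mental-health referral rate → ICU utilization → hospital bed occupancy); specialist availability (to diabetes prevalence via specialist availability → thirty-day mortality → nurse staffing ratio → diabetes prevalence; to hospital bed occupancy via specialist availability → ICU utilization → hospital bed occupancy); telehealth adoption (to diabetes prevalence via telehealth adoption → thirty-day mortality → nurse staffing ratio → diabetes prevalence; to hospital bed occupancy via telehealth adoption → mental-health referral rate → ICU utilization → hospital bed occupancy).
Every other variable lacks a causal path to at least one of diabetes prevalence and hospital bed occupancy.

4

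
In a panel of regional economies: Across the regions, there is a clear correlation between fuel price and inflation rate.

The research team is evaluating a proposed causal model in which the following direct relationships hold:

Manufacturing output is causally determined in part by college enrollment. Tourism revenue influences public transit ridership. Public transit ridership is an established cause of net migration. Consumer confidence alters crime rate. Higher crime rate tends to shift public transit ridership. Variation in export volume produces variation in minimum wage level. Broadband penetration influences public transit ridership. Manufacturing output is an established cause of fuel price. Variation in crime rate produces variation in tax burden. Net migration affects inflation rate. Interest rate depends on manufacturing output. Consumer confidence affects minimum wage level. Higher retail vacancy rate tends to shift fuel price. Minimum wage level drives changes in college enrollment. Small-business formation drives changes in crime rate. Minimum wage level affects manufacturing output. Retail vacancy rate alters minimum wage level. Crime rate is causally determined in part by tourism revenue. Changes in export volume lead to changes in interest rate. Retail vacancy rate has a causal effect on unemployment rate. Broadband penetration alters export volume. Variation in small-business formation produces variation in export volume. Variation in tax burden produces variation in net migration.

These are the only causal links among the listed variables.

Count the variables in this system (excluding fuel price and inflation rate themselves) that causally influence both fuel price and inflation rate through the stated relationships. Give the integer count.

The common causes are: broadband penetration (to fuel price via broadband penetration → export volume → minimum wage level → manufacturing output → fuel price; to inflation rate via broadband penetration → public transit ridership → net migration → inflation rate); consumer confidence (to fuel price via consumer confidence → minimum wage level → manufacturing output → fuel price; to inflation rate via consumer confidence → crime rate → tax burden → net migration → inflation rate); small-business formation (to fuel price via small-business formation → export volume → minimum wage level → manufacturing output → fuel price; to inflation rate via small-business formation → crime rate → tax burden → net migration → inflation rate).
Every other variable lacks a causal path to at least one of fuel price and inflation rate.

3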